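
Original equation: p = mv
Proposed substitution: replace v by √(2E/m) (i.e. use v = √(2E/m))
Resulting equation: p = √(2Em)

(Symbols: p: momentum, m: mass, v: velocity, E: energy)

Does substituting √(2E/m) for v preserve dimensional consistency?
Yes

[v] = [L T^-1] and [√(2E/m)] = [L T^-1]. These match, so the substitution replaces a quantity by one of the same dimensions and the result p = √(2Em) has LHS [L M T^-1] vs RHS [L M T^-1] — still consistent.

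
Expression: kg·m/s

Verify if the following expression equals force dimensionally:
No

The expression kg·m/s has dimensions [L M T^-1], but force has dimensions [L M T^-2].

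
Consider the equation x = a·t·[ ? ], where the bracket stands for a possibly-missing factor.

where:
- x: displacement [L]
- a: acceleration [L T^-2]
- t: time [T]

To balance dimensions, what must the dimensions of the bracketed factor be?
[T] — time (e.g. t)

x has dimensions [L]; a·t has dimensions [L T^-1].
The bracketed factor must supply [L] / [L T^-1] = [T].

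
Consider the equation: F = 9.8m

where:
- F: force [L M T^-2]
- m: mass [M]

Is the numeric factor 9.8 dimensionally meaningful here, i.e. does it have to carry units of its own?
Yes

F has dimensions [L M T^-2], while m alone has dimensions [M]. For the equation to balance, the factor 9.8 must carry dimensions [L T^-2] — it is a dimensional constant (a numerical value of a physical quantity with its units suppressed), not a pure number.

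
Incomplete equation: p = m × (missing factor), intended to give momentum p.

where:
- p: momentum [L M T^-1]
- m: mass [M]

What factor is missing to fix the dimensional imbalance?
v (velocity), dimensions [L T^-1]

p has dimensions [L M T^-1] and m has dimensions [M].
The missing factor must have dimensions [L M T^-1] / [M] = [L T^-1], i.e. velocity (v).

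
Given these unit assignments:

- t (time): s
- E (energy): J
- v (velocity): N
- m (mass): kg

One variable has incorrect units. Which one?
v

The variable v (velocity) should have units m/s, not N.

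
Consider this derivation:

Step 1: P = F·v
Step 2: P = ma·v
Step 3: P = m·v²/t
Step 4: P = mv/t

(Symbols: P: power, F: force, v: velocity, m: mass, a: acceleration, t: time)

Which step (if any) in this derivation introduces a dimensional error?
Step 4

Step 1: P = F·v → LHS [L^2 M T^-3], RHS [L^2 M T^-3] ✓
Step 2: P = ma·v → LHS [L^2 M T^-3], RHS [L^2 M T^-3] ✓
Step 3: P = m·v²/t → LHS [L^2 M T^-3], RHS [L^2 M T^-3] ✓
Step 4: P = mv/t → LHS [L^2 M T^-3], RHS [L M T^-2] ✗

The first dimensional inconsistency appears in step 4: P = mv/t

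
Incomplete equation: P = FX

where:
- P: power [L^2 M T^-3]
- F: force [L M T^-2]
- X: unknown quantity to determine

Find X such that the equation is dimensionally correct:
X = v (velocity), dimensions [L T^-1]

P has dimensions [L^2 M T^-3]; the rest of the RHS (F) has dimensions [L M T^-2].
So X must have dimensions [L T^-1] — X = v (velocity).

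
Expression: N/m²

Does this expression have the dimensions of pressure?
Yes

The expression N/m² has dimensions [L^-1 M T^-2], which is exactly pressure [L^-1 M T^-2].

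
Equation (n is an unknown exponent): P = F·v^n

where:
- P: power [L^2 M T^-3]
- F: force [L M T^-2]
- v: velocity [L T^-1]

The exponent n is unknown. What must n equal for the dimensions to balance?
n = 1

P has dimensions [L^2 M T^-3]; v has dimensions [L T^-1].
The rest of the RHS has dimensions [L M T^-2], so v^n must supply [L T^-1].
With n = 1: F·v^1 has dimensions [L^2 M T^-3], matching the LHS ✓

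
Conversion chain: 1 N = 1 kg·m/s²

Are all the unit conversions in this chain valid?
The chain is correct (no errors).

Correct: Newton is defined as kg·m/s²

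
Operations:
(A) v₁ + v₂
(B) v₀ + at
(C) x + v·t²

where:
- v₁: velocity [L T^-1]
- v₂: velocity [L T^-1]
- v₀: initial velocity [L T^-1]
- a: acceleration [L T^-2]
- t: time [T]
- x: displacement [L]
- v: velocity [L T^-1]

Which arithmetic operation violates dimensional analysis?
(C) x + v·t²

(A) v₁ + v₂: v₁ [L T^-1] and v₂ [L T^-1] — same dimensions ✓
(B) v₀ + at: v₀ [L T^-1] and at [L T^-1] — same dimensions ✓
(C) x + v·t²: x [L] and v·t² [L T] — different dimensions cannot be added/subtracted ✗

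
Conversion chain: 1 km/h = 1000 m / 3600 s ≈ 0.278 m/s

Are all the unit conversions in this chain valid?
The chain is correct (no errors).

Correct: 1 km = 1000 m, 1 h = 3600 s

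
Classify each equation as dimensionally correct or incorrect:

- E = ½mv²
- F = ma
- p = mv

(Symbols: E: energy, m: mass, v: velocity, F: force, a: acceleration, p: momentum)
Dimensionally correct: E = ½mv², F = ma, p = mv
Dimensionally incorrect: none
Ordered (correct first, then incorrect): E = ½mv², F = ma, p = mv

- E = ½mv²: LHS [L^2 M T^-2], RHS [L^2 M T^-2] → correct ✓
- F = ma: LHS [L M T^-2], RHS [L M T^-2] → correct ✓
- p = mv: LHS [L M T^-1], RHS [L M T^-1] → correct ✓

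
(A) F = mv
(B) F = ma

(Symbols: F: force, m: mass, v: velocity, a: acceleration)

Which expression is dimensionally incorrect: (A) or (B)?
(A)

(A) F = mv: LHS [L M T^-2], RHS [L M T^-1] ✗
(B) F = ma: LHS [L M T^-2], RHS [L M T^-2] ✓

Expression (A) F = mv is dimensionally incorrect.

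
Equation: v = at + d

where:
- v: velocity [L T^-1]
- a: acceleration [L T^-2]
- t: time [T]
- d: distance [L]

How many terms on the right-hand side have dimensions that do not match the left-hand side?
1

LHS v: [L T^-1]
- at: [L T^-1] ✓
- d: [L] ✗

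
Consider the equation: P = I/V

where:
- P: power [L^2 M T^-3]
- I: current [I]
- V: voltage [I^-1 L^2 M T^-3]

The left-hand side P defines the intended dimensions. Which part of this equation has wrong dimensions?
The right-hand side term I/V

P has dimensions [L^2 M T^-3], but I/V has dimensions [I^2 L^-2 M^-1 T^3], so the term I/V is dimensionally wrong for P.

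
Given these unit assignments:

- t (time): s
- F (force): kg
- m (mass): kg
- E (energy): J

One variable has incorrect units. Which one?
F

The variable F (force) should have units N, not kg.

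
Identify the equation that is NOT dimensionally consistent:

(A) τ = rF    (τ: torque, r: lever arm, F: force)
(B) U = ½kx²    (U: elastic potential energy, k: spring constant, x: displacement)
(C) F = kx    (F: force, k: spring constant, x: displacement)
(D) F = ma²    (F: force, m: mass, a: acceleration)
(D) F = ma²

The equation (D) F = ma² is dimensionally incorrect.

LHS (F): [L M T^-2]
RHS (ma²): [L^2 M T^-4] ✗

The dimensions do not match. The other three equations balance.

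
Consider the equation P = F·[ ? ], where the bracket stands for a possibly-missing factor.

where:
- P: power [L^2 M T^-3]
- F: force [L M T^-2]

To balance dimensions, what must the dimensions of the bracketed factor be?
[L T^-1] — velocity (e.g. v)

P has dimensions [L^2 M T^-3]; F has dimensions [L M T^-2].
The bracketed factor must supply [L^2 M T^-3] / [L M T^-2] = [L T^-1].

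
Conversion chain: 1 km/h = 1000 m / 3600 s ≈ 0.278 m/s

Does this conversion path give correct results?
The chain is correct (no errors).

Correct: 1 km = 1000 m, 1 h = 3600 s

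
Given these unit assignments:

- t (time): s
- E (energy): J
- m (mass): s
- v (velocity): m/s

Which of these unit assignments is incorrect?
m

The variable m (mass) should have units kg, not s.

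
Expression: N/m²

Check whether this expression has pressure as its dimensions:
Yes

The expression N/m² has dimensions [L^-1 M T^-2], which is exactly pressure [L^-1 M T^-2].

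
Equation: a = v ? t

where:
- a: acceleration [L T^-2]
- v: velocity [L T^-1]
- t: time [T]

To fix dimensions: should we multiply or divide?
division (÷): a = v ÷ t

a [L T^-2]; v [L T^-1]; t [T].
v × t → [L] ✗
v ÷ t → [L T^-2] ✓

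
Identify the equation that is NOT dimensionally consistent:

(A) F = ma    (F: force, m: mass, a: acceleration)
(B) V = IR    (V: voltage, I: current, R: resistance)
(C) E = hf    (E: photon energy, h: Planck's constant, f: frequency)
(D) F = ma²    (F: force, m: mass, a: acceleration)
(D) F = ma²

The equation (D) F = ma² is dimensionally incorrect.

LHS (F): [L M T^-2]
RHS (ma²): [L^2 M T^-4] ✗

The dimensions do not match. The other three equations balance.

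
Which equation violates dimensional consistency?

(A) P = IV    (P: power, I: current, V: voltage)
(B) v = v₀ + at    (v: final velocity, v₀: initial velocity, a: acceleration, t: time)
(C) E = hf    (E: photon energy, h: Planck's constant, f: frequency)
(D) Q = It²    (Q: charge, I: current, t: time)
(D) Q = It²

The equation (D) Q = It² is dimensionally incorrect.

LHS (Q): [I T]
RHS (It²): [I T^2] ✗

The dimensions do not match. The other three equations balance.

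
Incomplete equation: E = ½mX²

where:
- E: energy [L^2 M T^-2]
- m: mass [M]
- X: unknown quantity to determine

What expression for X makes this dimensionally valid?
X = v (velocity), dimensions [L T^-1]

E has dimensions [L^2 M T^-2]; the rest of the RHS (½m) has dimensions [M].
So X² must have dimensions [L^2 T^-2], i.e. X has dimensions [L T^-1] — X = v (velocity).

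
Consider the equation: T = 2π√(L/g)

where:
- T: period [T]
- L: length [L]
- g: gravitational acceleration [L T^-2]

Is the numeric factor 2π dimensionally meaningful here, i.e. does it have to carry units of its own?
No

T has dimensions [T] and √(L/g) already has dimensions [T], so the equation balances without 2π contributing any dimensions. 2π is a pure (dimensionless) number; changing or removing it would not affect dimensional consistency.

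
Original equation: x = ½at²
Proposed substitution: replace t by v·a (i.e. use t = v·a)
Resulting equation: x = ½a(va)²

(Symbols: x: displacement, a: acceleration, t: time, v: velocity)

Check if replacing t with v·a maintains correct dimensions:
No

[t] = [T] and [v·a] = [L^2 T^-3]. These differ, so the substitution replaces a quantity by one of different dimensions and the result x = ½a(va)² has LHS [L] vs RHS [L^5 T^-8] — inconsistent.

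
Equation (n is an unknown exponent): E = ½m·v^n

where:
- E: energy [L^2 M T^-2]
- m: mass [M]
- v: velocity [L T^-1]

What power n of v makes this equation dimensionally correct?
n = 2

E has dimensions [L^2 M T^-2]; v has dimensions [L T^-1].
The rest of the RHS has dimensions [M], so v^n must supply [L^2 T^-2].
With n = 2: ½m·v^2 has dimensions [L^2 M T^-2], matching the LHS ✓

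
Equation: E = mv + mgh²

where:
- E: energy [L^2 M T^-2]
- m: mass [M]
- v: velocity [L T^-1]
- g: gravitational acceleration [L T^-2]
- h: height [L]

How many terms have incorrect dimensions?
2

LHS E: [L^2 M T^-2]
- mv: [L M T^-1] ✗
- mgh²: [L^3 M T^-2] ✗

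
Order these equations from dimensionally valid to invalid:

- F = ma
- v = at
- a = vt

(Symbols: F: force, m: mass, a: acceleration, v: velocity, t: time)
Dimensionally correct: F = ma, v = at
Dimensionally incorrect: a = vt
Ordered (correct first, then incorrect): F = ma, v = at, a = vt

- F = ma: LHS [L M T^-2], RHS [L M T^-2] → correct ✓
- v = at: LHS [L T^-1], RHS [L T^-1] → correct ✓
- a = vt: LHS [L T^-2], RHS [L] → incorrect ✗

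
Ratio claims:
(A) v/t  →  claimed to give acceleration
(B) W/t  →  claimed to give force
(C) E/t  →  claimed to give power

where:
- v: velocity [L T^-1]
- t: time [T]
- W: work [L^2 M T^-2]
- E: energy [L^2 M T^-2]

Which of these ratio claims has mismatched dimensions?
(B) W/t does not give force

(A) v/t: [L T^-2] = acceleration [L T^-2] ✓
(B) W/t: [L^2 M T^-3] ≠ force [L M T^-2] ✗
(C) E/t: [L^2 M T^-3] = power [L^2 M T^-3] ✓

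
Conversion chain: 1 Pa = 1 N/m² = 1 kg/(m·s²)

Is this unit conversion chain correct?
The chain is correct (no errors).

Correct: Pascal is Newton per square meter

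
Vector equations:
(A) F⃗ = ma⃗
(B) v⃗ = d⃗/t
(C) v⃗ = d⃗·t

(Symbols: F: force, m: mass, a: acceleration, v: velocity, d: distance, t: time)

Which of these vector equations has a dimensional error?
(C) v⃗ = d⃗·t

(A) F⃗ = ma⃗: LHS [L M T^-2], RHS [L M T^-2] ✓ — Force and acceleration are vectors, mass is a scalar
(B) v⃗ = d⃗/t: LHS [L T^-1], RHS [L T^-1] ✓ — displacement (vector) divided by time (scalar)
(C) v⃗ = d⃗·t: LHS [L T^-1], RHS [L T] ✗ — velocity is displacement per time; should be d⃗/t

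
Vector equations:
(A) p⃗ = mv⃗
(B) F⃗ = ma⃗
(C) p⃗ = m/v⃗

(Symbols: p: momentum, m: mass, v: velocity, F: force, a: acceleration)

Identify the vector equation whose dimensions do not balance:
(C) p⃗ = m/v⃗

(A) p⃗ = mv⃗: LHS [L M T^-1], RHS [L M T^-1] ✓ — mass (scalar) times velocity (vector)
(B) F⃗ = ma⃗: LHS [L M T^-2], RHS [L M T^-2] ✓ — Force and acceleration are vectors, mass is a scalar
(C) p⃗ = m/v⃗: LHS [L M T^-1], RHS [L^-1 M T] ✗ — momentum is mass times velocity; should be mv⃗ (and division by a vector is undefined)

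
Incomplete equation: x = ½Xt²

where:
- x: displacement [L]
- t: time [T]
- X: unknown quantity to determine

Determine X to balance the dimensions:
X = a (acceleration), dimensions [L T^-2]

x has dimensions [L]; the rest of the RHS (½ t²) has dimensions [T^2].
So X must have dimensions [L T^-2] — X = a (acceleration).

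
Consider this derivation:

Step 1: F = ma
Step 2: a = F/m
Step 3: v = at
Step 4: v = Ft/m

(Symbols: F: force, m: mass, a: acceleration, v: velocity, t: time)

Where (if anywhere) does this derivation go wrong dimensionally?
No step introduces an error — all steps are dimensionally consistent.

Step 1: F = ma → LHS [L M T^-2], RHS [L M T^-2] ✓
Step 2: a = F/m → LHS [L T^-2], RHS [L T^-2] ✓
Step 3: v = at → LHS [L T^-1], RHS [L T^-1] ✓
Step 4: v = Ft/m → LHS [L T^-1], RHS [L T^-1] ✓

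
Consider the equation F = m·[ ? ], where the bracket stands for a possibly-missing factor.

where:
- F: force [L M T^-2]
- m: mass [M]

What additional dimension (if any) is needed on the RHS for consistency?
[L T^-2] — acceleration (e.g. a)

F has dimensions [L M T^-2]; m has dimensions [M].
The bracketed factor must supply [L M T^-2] / [M] = [L T^-2].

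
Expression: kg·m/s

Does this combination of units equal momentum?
Yes

The expression kg·m/s has dimensions [L M T^-1], which is exactly momentum [L M T^-1].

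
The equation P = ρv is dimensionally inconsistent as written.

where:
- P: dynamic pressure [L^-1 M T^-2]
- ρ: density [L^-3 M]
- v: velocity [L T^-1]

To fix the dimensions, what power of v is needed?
The exponent of v should be 2: P = ρv^2

The LHS P has dimensions [L^-1 M T^-2]; v has dimensions [L T^-1].
As written, the RHS ρv (exponent 1 on v) has dimensions [L^-2 M T^-1], which does not match.
With exponent 2, the RHS ρv^2 has dimensions [L^-1 M T^-2], matching the LHS.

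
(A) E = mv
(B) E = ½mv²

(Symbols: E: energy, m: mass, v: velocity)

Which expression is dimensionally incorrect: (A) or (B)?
(A)

(A) E = mv: LHS [L^2 M T^-2], RHS [L M T^-1] ✗
(B) E = ½mv²: LHS [L^2 M T^-2], RHS [L^2 M T^-2] ✓

Expression (A) E = mv is dimensionally incorrect.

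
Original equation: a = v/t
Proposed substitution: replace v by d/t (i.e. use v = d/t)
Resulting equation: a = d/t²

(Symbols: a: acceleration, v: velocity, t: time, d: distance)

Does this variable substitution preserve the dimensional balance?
Yes

[v] = [L T^-1] and [d/t] = [L T^-1]. These match, so the substitution replaces a quantity by one of the same dimensions and the result a = d/t² has LHS [L T^-2] vs RHS [L T^-2] — still consistent.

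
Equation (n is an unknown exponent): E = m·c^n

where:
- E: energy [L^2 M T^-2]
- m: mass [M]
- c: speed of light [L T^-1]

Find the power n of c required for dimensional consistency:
n = 2

E has dimensions [L^2 M T^-2]; c has dimensions [L T^-1].
The rest of the RHS has dimensions [M], so c^n must supply [L^2 T^-2].
With n = 2: m·c^2 has dimensions [L^2 M T^-2], matching the LHS ✓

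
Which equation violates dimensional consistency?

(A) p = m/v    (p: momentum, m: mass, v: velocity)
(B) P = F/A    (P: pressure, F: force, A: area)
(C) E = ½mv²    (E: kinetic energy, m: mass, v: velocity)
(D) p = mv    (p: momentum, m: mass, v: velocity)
(A) p = m/v

The equation (A) p = m/v is dimensionally incorrect.

LHS (p): [L M T^-1]
RHS (m/v): [L^-1 M T] ✗

The dimensions do not match. The other three equations balance.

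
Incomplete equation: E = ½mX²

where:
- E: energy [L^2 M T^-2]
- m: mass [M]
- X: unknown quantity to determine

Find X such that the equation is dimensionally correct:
X = v (velocity), dimensions [L T^-1]

E has dimensions [L^2 M T^-2]; the rest of the RHS (½m) has dimensions [M].
So X² must have dimensions [L^2 T^-2], i.e. X has dimensions [L T^-1] — X = v (velocity).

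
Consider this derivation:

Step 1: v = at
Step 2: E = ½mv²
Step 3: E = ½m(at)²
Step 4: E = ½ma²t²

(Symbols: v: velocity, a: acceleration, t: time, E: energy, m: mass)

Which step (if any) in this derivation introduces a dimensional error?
No step introduces an error — all steps are dimensionally consistent.

Step 1: v = at → LHS [L T^-1], RHS [L T^-1] ✓
Step 2: E = ½mv² → LHS [L^2 M T^-2], RHS [L^2 M T^-2] ✓
Step 3: E = ½m(at)² → LHS [L^2 M T^-2], RHS [L^2 M T^-2] ✓
Step 4: E = ½ma²t² → LHS [L^2 M T^-2], RHS [L^2 M T^-2] ✓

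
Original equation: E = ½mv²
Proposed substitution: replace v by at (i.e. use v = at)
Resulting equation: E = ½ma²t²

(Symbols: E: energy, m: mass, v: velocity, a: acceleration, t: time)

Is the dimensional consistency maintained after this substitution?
Yes

[v] = [L T^-1] and [at] = [L T^-1]. These match, so the substitution replaces a quantity by one of the same dimensions and the result E = ½ma²t² has LHS [L^2 M T^-2] vs RHS [L^2 M T^-2] — still consistent.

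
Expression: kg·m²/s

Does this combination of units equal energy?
No

The expression kg·m²/s has dimensions [L^2 M T^-1], but energy has dimensions [L^2 M T^-2].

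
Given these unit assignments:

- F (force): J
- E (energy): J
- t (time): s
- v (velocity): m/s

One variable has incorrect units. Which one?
F

The variable F (force) should have units N, not J.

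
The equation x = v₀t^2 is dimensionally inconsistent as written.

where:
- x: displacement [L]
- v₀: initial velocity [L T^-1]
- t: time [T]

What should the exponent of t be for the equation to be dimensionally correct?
The exponent of t should be 1: x = v₀t

The LHS x has dimensions [L]; t has dimensions [T].
As written, the RHS v₀t^2 (exponent 2 on t) has dimensions [L T], which does not match.
With exponent 1, the RHS v₀t has dimensions [L], matching the LHS.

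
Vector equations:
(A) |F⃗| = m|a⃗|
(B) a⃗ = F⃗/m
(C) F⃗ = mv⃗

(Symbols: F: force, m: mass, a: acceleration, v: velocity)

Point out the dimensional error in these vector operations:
(C) F⃗ = mv⃗

(A) |F⃗| = m|a⃗|: LHS [L M T^-2], RHS [L M T^-2] ✓ — magnitudes of vectors are scalars
(B) a⃗ = F⃗/m: LHS [L T^-2], RHS [L T^-2] ✓ — force (vector) divided by mass (scalar)
(C) F⃗ = mv⃗: LHS [L M T^-2], RHS [L M T^-1] ✗ — mass times velocity is momentum, not force; should be ma⃗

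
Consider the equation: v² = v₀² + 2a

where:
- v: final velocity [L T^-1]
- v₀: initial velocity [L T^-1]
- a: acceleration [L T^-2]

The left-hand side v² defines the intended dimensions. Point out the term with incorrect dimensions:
The term 2a

Checking each RHS term against the LHS:
- v₀²: [L^2 T^-2] — matches v² [L^2 T^-2] ✓
- 2a: [L T^-2] — does NOT match v² [L^2 T^-2] ✗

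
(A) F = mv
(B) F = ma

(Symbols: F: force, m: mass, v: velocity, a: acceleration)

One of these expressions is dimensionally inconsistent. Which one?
(A)

(A) F = mv: LHS [L M T^-2], RHS [L M T^-1] ✗
(B) F = ma: LHS [L M T^-2], RHS [L M T^-2] ✓

Expression (A) F = mv is dimensionally incorrect.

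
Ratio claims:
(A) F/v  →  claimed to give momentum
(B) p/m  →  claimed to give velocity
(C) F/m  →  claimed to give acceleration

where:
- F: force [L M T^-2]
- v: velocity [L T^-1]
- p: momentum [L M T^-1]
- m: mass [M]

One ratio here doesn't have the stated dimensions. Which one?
(A) F/v does not give momentum

(A) F/v: [M T^-1] ≠ momentum [L M T^-1] ✗
(B) p/m: [L T^-1] = velocity [L T^-1] ✓
(C) F/m: [L T^-2] = acceleration [L T^-2] ✓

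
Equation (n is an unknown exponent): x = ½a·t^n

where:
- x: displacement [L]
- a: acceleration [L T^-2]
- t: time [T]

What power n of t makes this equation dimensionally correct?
n = 2

x has dimensions [L]; t has dimensions [T].
The rest of the RHS has dimensions [L T^-2], so t^n must supply [T^2].
With n = 2: ½a·t^2 has dimensions [L], matching the LHS ✓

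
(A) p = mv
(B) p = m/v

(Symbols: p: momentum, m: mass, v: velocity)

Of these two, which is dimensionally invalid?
(B)

(A) p = mv: LHS [L M T^-1], RHS [L M T^-1] ✓
(B) p = m/v: LHS [L M T^-1], RHS [L^-1 M T] ✗

Expression (B) p = m/v is dimensionally incorrect.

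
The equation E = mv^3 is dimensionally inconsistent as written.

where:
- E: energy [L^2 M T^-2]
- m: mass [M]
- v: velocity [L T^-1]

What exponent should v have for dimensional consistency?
The exponent of v should be 2: E = mv^2

The LHS E has dimensions [L^2 M T^-2]; v has dimensions [L T^-1].
As written, the RHS mv^3 (exponent 3 on v) has dimensions [L^3 M T^-3], which does not match.
With exponent 2, the RHS mv^2 has dimensions [L^2 M T^-2], matching the LHS.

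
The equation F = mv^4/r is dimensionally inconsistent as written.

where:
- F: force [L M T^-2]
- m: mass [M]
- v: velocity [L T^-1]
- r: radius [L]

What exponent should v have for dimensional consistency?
The exponent of v should be 2: F = mv^2/r

The LHS F has dimensions [L M T^-2]; v has dimensions [L T^-1].
As written, the RHS mv^4/r (exponent 4 on v) has dimensions [L^3 M T^-4], which does not match.
With exponent 2, the RHS mv^2/r has dimensions [L M T^-2], matching the LHS.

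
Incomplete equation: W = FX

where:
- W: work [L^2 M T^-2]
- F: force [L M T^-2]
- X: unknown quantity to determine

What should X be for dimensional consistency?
X = d (distance), dimensions [L]

W has dimensions [L^2 M T^-2]; the rest of the RHS (F) has dimensions [L M T^-2].
So X must have dimensions [L] — X = d (distance).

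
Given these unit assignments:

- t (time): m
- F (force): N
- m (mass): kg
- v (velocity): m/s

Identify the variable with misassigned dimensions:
t

The variable t (time) should have units s, not m.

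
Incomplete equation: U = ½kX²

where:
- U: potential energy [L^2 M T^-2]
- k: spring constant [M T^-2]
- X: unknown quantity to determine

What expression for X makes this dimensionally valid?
X = x (displacement), dimensions [L]

U has dimensions [L^2 M T^-2]; the rest of the RHS (½k) has dimensions [M T^-2].
So X² must have dimensions [L^2], i.e. X has dimensions [L] — X = x (displacement).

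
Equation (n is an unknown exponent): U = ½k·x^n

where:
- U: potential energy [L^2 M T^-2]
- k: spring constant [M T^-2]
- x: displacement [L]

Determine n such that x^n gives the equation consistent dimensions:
n = 2

U has dimensions [L^2 M T^-2]; x has dimensions [L].
The rest of the RHS has dimensions [M T^-2], so x^n must supply [L^2].
With n = 2: ½k·x^2 has dimensions [L^2 M T^-2], matching the LHS ✓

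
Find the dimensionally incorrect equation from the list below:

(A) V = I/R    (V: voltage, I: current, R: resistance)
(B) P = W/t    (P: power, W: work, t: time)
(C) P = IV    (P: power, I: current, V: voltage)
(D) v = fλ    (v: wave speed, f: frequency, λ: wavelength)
(A) V = I/R

The equation (A) V = I/R is dimensionally incorrect.

LHS (V): [I^-1 L^2 M T^-3]
RHS (I/R): [I^3 L^-2 M^-1 T^3] ✗

The dimensions do not match. The other three equations balance.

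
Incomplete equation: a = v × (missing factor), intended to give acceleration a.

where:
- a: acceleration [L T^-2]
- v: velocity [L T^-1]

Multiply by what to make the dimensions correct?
1/t (inverse time), dimensions [T^-1]

a has dimensions [L T^-2] and v has dimensions [L T^-1].
The missing factor must have dimensions [L T^-2] / [L T^-1] = [T^-1], i.e. inverse time (1/t).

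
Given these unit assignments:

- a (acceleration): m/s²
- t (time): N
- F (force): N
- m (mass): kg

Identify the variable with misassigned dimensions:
t

The variable t (time) should have units s, not N.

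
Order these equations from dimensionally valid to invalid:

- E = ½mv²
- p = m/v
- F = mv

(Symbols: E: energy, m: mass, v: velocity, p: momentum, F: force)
Dimensionally correct: E = ½mv²
Dimensionally incorrect: p = m/v, F = mv
Ordered (correct first, then incorrect): E = ½mv², p = m/v, F = mv

- E = ½mv²: LHS [L^2 M T^-2], RHS [L^2 M T^-2] → correct ✓
- p = m/v: LHS [L M T^-1], RHS [L^-1 M T] → incorrect ✗
- F = mv: LHS [L M T^-2], RHS [L M T^-1] → incorrect ✗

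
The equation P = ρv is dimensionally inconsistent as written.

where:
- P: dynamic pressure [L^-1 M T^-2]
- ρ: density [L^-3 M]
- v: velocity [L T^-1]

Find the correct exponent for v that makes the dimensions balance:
The exponent of v should be 2: P = ρv^2

The LHS P has dimensions [L^-1 M T^-2]; v has dimensions [L T^-1].
As written, the RHS ρv (exponent 1 on v) has dimensions [L^-2 M T^-1], which does not match.
With exponent 2, the RHS ρv^2 has dimensions [L^-1 M T^-2], matching the LHS.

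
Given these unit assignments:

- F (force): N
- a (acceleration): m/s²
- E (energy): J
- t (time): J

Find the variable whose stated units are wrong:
t

The variable t (time) should have units s, not J.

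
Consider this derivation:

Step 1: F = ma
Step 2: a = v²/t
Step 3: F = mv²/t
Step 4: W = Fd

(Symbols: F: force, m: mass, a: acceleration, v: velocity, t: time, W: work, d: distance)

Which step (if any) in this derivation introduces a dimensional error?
Step 2

Step 1: F = ma → LHS [L M T^-2], RHS [L M T^-2] ✓
Step 2: a = v²/t → LHS [L T^-2], RHS [L^2 T^-3] ✗

The first dimensional inconsistency appears in step 2: a = v²/t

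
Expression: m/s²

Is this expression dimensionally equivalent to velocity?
No

The expression m/s² has dimensions [L T^-2], but velocity has dimensions [L T^-1].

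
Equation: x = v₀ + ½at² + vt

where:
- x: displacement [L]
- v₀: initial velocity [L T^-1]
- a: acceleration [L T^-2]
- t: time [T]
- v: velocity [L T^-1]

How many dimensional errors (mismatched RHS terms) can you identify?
1

LHS x: [L]
- v₀: [L T^-1] ✗
- ½at²: [L] ✓
- vt: [L] ✓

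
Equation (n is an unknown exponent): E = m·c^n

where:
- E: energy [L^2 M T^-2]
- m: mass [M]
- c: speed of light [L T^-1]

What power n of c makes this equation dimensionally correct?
n = 2

E has dimensions [L^2 M T^-2]; c has dimensions [L T^-1].
The rest of the RHS has dimensions [M], so c^n must supply [L^2 T^-2].
With n = 2: m·c^2 has dimensions [L^2 M T^-2], matching the LHS ✓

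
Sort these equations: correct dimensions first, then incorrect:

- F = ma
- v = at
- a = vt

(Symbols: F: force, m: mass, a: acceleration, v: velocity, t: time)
Dimensionally correct: F = ma, v = at
Dimensionally incorrect: a = vt
Ordered (correct first, then incorrect): F = ma, v = at, a = vt

- F = ma: LHS [L M T^-2], RHS [L M T^-2] → correct ✓
- v = at: LHS [L T^-1], RHS [L T^-1] → correct ✓
- a = vt: LHS [L T^-2], RHS [L] → incorrect ✗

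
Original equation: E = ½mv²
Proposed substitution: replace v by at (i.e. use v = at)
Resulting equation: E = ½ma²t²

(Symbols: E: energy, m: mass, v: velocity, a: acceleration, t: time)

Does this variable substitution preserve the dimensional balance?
Yes

[v] = [L T^-1] and [at] = [L T^-1]. These match, so the substitution replaces a quantity by one of the same dimensions and the result E = ½ma²t² has LHS [L^2 M T^-2] vs RHS [L^2 M T^-2] — still consistent.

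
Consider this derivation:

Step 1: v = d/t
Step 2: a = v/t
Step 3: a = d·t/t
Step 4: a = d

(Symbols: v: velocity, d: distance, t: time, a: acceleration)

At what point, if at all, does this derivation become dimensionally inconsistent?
Step 3

Step 1: v = d/t → LHS [L T^-1], RHS [L T^-1] ✓
Step 2: a = v/t → LHS [L T^-2], RHS [L T^-2] ✓
Step 3: a = d·t/t → LHS [L T^-2], RHS [L] ✗

The first dimensional inconsistency appears in step 3: a = d·t/t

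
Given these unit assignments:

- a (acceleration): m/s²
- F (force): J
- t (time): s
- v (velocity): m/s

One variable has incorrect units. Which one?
F

The variable F (force) should have units N, not J.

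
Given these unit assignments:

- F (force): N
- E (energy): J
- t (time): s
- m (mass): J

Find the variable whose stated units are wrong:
m

The variable m (mass) should have units kg, not J.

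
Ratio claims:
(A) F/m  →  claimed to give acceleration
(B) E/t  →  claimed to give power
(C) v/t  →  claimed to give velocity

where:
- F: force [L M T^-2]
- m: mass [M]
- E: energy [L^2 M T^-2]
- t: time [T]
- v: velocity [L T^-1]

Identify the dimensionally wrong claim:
(C) v/t does not give velocity

(A) F/m: [L T^-2] = acceleration [L T^-2] ✓
(B) E/t: [L^2 M T^-3] = power [L^2 M T^-3] ✓
(C) v/t: [L T^-2] ≠ velocity [L T^-1] ✗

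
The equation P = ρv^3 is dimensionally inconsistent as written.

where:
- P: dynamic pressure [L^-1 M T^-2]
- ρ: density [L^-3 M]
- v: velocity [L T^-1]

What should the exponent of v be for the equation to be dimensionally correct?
The exponent of v should be 2: P = ρv^2

The LHS P has dimensions [L^-1 M T^-2]; v has dimensions [L T^-1].
As written, the RHS ρv^3 (exponent 3 on v) has dimensions [M T^-3], which does not match.
With exponent 2, the RHS ρv^2 has dimensions [L^-1 M T^-2], matching the LHS.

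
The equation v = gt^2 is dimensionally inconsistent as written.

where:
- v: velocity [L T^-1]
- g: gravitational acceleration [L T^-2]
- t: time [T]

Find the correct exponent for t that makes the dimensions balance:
The exponent of t should be 1: v = gt

The LHS v has dimensions [L T^-1]; t has dimensions [T].
As written, the RHS gt^2 (exponent 2 on t) has dimensions [L], which does not match.
With exponent 1, the RHS gt has dimensions [L T^-1], matching the LHS.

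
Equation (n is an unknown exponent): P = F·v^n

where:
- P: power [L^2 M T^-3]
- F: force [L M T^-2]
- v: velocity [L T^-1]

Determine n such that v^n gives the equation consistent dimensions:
n = 1

P has dimensions [L^2 M T^-3]; v has dimensions [L T^-1].
The rest of the RHS has dimensions [L M T^-2], so v^n must supply [L T^-1].
With n = 1: F·v^1 has dimensions [L^2 M T^-3], matching the LHS ✓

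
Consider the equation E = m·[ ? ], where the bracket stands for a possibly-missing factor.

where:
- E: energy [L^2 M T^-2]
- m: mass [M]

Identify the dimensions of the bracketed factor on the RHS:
[L^2 T^-2] — velocity squared (e.g. v²)

E has dimensions [L^2 M T^-2]; m has dimensions [M].
The bracketed factor must supply [L^2 M T^-2] / [M] = [L^2 T^-2].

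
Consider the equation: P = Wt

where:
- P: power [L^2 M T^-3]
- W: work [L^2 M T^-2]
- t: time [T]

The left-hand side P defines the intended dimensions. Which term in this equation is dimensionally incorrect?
The right-hand side term Wt

P has dimensions [L^2 M T^-3], but Wt has dimensions [L^2 M T^-1], so the term Wt is dimensionally wrong for P.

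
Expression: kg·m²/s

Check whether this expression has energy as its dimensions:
No

The expression kg·m²/s has dimensions [L^2 M T^-1], but energy has dimensions [L^2 M T^-2].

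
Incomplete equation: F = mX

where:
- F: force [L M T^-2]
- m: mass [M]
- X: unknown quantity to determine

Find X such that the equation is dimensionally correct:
X = a (acceleration), dimensions [L T^-2]

F has dimensions [L M T^-2]; the rest of the RHS (m) has dimensions [M].
So X must have dimensions [L T^-2] — X = a (acceleration).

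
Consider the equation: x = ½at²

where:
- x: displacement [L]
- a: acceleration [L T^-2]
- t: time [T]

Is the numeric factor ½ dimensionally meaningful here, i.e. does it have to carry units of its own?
No

x has dimensions [L] and at² already has dimensions [L], so the equation balances without ½ contributing any dimensions. ½ is a pure (dimensionless) number; changing or removing it would not affect dimensional consistency.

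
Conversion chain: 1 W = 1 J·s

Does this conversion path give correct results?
The chain is incorrect (it contains an error).

Incorrect: Watt is J/s, not J·s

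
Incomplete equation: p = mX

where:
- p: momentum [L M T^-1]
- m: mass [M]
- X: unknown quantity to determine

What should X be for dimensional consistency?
X = v (velocity), dimensions [L T^-1]

p has dimensions [L M T^-1]; the rest of the RHS (m) has dimensions [M].
So X must have dimensions [L T^-1] — X = v (velocity).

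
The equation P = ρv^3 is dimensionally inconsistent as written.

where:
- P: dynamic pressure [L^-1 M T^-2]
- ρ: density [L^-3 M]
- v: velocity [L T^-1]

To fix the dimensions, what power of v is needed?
The exponent of v should be 2: P = ρv^2

The LHS P has dimensions [L^-1 M T^-2]; v has dimensions [L T^-1].
As written, the RHS ρv^3 (exponent 3 on v) has dimensions [M T^-3], which does not match.
With exponent 2, the RHS ρv^2 has dimensions [L^-1 M T^-2], matching the LHS.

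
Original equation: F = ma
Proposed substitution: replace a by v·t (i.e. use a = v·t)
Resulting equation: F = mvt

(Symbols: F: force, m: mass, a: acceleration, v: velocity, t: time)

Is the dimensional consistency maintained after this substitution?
No

[a] = [L T^-2] and [v·t] = [L]. These differ, so the substitution replaces a quantity by one of different dimensions and the result F = mvt has LHS [L M T^-2] vs RHS [L M] — inconsistent.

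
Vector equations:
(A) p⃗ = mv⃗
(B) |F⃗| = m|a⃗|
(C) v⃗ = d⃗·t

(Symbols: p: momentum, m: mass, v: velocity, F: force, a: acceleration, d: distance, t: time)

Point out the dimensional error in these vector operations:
(C) v⃗ = d⃗·t

(A) p⃗ = mv⃗: LHS [L M T^-1], RHS [L M T^-1] ✓ — mass (scalar) times velocity (vector)
(B) |F⃗| = m|a⃗|: LHS [L M T^-2], RHS [L M T^-2] ✓ — magnitudes of vectors are scalars
(C) v⃗ = d⃗·t: LHS [L T^-1], RHS [L T] ✗ — velocity is displacement per time; should be d⃗/t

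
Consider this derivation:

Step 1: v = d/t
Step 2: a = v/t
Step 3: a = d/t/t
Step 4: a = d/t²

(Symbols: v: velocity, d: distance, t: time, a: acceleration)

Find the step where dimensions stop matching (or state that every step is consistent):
No step introduces an error — all steps are dimensionally consistent.

Step 1: v = d/t → LHS [L T^-1], RHS [L T^-1] ✓
Step 2: a = v/t → LHS [L T^-2], RHS [L T^-2] ✓
Step 3: a = d/t/t → LHS [L T^-2], RHS [L T^-2] ✓
Step 4: a = d/t² → LHS [L T^-2], RHS [L T^-2] ✓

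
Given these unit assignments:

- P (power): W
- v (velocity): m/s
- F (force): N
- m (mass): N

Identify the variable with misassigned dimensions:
m

The variable m (mass) should have units kg, not N.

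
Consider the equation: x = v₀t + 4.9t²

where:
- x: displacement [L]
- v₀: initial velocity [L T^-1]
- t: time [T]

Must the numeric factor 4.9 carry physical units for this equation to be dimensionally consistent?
Yes

x has dimensions [L], while t² alone has dimensions [T^2]. For the equation to balance, the factor 4.9 must carry dimensions [L T^-2] — it is a dimensional constant (a numerical value of a physical quantity with its units suppressed), not a pure number.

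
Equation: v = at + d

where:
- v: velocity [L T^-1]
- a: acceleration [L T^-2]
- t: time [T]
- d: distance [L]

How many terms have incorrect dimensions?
1

LHS v: [L T^-1]
- at: [L T^-1] ✓
- d: [L] ✗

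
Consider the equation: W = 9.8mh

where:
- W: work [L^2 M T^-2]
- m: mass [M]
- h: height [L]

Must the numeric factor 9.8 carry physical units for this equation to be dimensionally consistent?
Yes

W has dimensions [L^2 M T^-2], while mh alone has dimensions [L M]. For the equation to balance, the factor 9.8 must carry dimensions [L T^-2] — it is a dimensional constant (a numerical value of a physical quantity with its units suppressed), not a pure number.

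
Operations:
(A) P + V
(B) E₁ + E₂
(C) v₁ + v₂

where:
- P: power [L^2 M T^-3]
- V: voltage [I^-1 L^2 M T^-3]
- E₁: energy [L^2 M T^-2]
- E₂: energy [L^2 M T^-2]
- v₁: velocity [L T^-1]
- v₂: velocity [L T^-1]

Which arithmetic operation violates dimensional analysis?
(A) P + V

(A) P + V: P [L^2 M T^-3] and V [I^-1 L^2 M T^-3] — different dimensions cannot be added/subtracted ✗
(B) E₁ + E₂: E₁ [L^2 M T^-2] and E₂ [L^2 M T^-2] — same dimensions ✓
(C) v₁ + v₂: v₁ [L T^-1] and v₂ [L T^-1] — same dimensions ✓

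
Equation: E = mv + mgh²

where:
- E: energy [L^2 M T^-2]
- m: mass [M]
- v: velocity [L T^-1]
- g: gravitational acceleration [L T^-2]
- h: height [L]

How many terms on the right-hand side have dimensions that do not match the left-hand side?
2

LHS E: [L^2 M T^-2]
- mv: [L M T^-1] ✗
- mgh²: [L^3 M T^-2] ✗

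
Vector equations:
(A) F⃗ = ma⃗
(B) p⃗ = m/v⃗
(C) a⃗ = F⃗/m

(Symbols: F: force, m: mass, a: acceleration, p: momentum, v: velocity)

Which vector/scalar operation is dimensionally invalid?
(B) p⃗ = m/v⃗

(A) F⃗ = ma⃗: LHS [L M T^-2], RHS [L M T^-2] ✓ — Force and acceleration are vectors, mass is a scalar
(B) p⃗ = m/v⃗: LHS [L M T^-1], RHS [L^-1 M T] ✗ — momentum is mass times velocity; should be mv⃗ (and division by a vector is undefined)
(C) a⃗ = F⃗/m: LHS [L T^-2], RHS [L T^-2] ✓ — force (vector) divided by mass (scalar)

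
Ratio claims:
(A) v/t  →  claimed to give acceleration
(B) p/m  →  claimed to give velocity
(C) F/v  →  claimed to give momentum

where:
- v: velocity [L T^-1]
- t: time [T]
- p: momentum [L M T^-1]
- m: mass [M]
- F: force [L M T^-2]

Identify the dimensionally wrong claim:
(C) F/v does not give momentum

(A) v/t: [L T^-2] = acceleration [L T^-2] ✓
(B) p/m: [L T^-1] = velocity [L T^-1] ✓
(C) F/v: [M T^-1] ≠ momentum [L M T^-1] ✗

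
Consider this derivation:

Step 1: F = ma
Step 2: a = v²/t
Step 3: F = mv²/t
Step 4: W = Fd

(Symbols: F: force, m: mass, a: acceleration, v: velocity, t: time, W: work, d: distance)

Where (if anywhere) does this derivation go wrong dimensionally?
Step 2

Step 1: F = ma → LHS [L M T^-2], RHS [L M T^-2] ✓
Step 2: a = v²/t → LHS [L T^-2], RHS [L^2 T^-3] ✗

The first dimensional inconsistency appears in step 2: a = v²/t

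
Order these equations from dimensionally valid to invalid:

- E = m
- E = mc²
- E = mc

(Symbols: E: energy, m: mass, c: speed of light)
Dimensionally correct: E = mc²
Dimensionally incorrect: E = m, E = mc
Ordered (correct first, then incorrect): E = mc², E = m, E = mc

- E = m: LHS [L^2 M T^-2], RHS [M] → incorrect ✗
- E = mc²: LHS [L^2 M T^-2], RHS [L^2 M T^-2] → correct ✓
- E = mc: LHS [L^2 M T^-2], RHS [L M T^-1] → incorrect ✗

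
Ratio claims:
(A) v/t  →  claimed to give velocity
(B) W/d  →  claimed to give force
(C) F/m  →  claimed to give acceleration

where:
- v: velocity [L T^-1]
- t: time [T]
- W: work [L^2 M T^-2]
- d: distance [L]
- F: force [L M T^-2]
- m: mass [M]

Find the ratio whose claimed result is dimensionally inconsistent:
(A) v/t does not give velocity

(A) v/t: [L T^-2] ≠ velocity [L T^-1] ✗
(B) W/d: [L M T^-2] = force [L M T^-2] ✓
(C) F/m: [L T^-2] = acceleration [L T^-2] ✓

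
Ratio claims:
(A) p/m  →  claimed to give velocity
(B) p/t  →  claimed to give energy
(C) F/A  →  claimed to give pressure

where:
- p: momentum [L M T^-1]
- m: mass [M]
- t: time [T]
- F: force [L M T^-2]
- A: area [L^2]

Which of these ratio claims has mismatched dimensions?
(B) p/t does not give energy

(A) p/m: [L T^-1] = velocity [L T^-1] ✓
(B) p/t: [L M T^-2] ≠ energy [L^2 M T^-2] ✗
(C) F/A: [L^-1 M T^-2] = pressure [L^-1 M T^-2] ✓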